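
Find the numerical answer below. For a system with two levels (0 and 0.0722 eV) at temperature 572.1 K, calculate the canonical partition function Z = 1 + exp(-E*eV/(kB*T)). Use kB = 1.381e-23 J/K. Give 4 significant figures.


Step 1: Compute beta*E = E*eV/(kB*T) = 0.0722*1.602e-19/(1.381e-23*572.1) = 1.464
Step 2: exp(-beta*E) = exp(-1.464) = 0.2313
Step 3: Z = 1 + 0.2313 = 1.231

1.231


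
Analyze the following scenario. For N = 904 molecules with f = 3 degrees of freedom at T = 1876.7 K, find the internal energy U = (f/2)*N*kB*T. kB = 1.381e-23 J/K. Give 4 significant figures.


Step 1: f/2 = 3/2 = 1.5
Step 2: N*kB*T = 904*1.381e-23*1876.7 = 2.343e-17
Step 3: U = 1.5 * 2.343e-17 = 3.514e-17 J

3.514e-17


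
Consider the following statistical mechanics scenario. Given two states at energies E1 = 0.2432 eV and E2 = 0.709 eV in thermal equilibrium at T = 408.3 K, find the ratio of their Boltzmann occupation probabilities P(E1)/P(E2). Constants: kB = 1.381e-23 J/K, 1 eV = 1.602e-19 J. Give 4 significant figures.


Step 1: Compute energy difference dE = E1 - E2 = 0.2432 - 0.709 = -0.4658 eV
Step 2: Convert to Joules: dE_J = -0.4658 * 1.602e-19 = -7.462e-20 J
Step 3: Compute exponent = -dE_J / (kB * T) = -(-7.462e-20) / (1.381e-23 * 408.3) = 13.23
Step 4: P(E1)/P(E2) = exp(13.23) = 5.59e+05

5.59e+05


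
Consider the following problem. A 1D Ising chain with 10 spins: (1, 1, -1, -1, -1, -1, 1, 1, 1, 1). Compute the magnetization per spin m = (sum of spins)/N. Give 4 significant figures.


Step 1: Count up spins (+1): 6, down spins (-1): 4
Step 2: Total magnetization M = 6 - 4 = 2
Step 3: m = M/N = 2/10 = 0.2

0.2


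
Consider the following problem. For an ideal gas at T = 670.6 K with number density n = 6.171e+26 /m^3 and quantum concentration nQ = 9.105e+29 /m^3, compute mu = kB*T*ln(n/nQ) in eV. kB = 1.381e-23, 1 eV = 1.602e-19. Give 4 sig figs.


Step 1: n/nQ = 6.171e+26/9.105e+29 = 0.0006778
Step 2: ln(n/nQ) = -7.297
Step 3: mu = kB*T*ln(n/nQ) = 9.261e-21*-7.297 = -6.757e-20 J
Step 4: Convert to eV: -6.757e-20/1.602e-19 = -0.4218 eV

-0.4218


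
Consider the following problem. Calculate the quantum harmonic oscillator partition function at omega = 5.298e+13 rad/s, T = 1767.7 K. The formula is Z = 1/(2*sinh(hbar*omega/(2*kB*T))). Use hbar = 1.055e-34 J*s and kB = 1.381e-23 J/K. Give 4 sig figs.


Step 1: Compute x = hbar*omega/(kB*T) = 1.055e-34*5.298e+13/(1.381e-23*1767.7) = 0.229
Step 2: x/2 = 0.1145
Step 3: sinh(x/2) = 0.1147
Step 4: Z = 1/(2*0.1147) = 4.358

4.358


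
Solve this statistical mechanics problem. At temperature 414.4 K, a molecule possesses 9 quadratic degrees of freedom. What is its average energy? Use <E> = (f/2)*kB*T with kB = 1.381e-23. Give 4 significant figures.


Step 1: f/2 = 9/2 = 4.5
Step 2: kB*T = 1.381e-23 * 414.4 = 5.723e-21
Step 3: <E> = 4.5 * 5.723e-21 = 2.575e-20 J

2.575e-20


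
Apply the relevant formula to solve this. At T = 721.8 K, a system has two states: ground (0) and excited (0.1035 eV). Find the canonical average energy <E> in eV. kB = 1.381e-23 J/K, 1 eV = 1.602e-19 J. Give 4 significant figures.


Step 1: beta*E = 0.1035*1.602e-19/(1.381e-23*721.8) = 1.663
Step 2: exp(-beta*E) = 0.1895
Step 3: <E> = 0.1035*0.1895/(1+0.1895) = 0.01649 eV

0.01649


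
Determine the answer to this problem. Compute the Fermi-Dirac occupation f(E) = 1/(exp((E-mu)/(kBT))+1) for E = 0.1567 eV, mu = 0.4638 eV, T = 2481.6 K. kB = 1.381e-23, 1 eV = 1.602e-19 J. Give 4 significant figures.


Step 1: (E - mu) = 0.1567 - 0.4638 = -0.3071 eV
Step 2: Convert: (E-mu)*eV = -4.92e-20 J
Step 3: x = (E-mu)*eV/(kB*T) = -1.436
Step 4: f = 1/(exp(-1.436)+1) = 0.8078

0.8078


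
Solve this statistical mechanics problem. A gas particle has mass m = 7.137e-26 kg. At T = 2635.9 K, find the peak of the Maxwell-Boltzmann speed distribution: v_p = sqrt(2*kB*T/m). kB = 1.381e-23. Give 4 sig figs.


Step 1: Numerator = 2*kB*T = 2*1.381e-23*2635.9 = 7.28e-20
Step 2: Ratio = 7.28e-20 / 7.137e-26 = 1.02e+06
Step 3: v_p = sqrt(1.02e+06) = 1010 m/s

1010


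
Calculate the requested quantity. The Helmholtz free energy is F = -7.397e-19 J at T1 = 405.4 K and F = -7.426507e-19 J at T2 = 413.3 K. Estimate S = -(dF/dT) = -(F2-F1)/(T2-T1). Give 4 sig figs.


Step 1: dF = F2 - F1 = -7.426507e-19 - (-7.397e-19) = -2.9507e-21 J
Step 2: dT = T2 - T1 = 413.3 - 405.4 = 7.9 K
Step 3: S = -dF/dT = -(-2.9507e-21)/7.9 = 3.735e-22 J/K

3.735e-22


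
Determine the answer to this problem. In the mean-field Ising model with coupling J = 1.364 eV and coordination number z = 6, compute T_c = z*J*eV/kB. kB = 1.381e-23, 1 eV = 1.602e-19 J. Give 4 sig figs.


Step 1: z*J = 6*1.364 = 8.184 eV
Step 2: Convert to Joules: 8.184*1.602e-19 = 1.311e-18 J
Step 3: T_c = 1.311e-18 / 1.381e-23 = 9.494e+04 K

9.494e+04


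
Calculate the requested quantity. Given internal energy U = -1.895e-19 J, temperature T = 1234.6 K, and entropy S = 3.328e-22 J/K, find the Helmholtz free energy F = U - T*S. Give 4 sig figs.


Step 1: T*S = 1234.6 * 3.328e-22 = 4.109e-19 J
Step 2: F = U - T*S = -1.895e-19 - 4.109e-19
Step 3: F = -6.004e-19 J

-6.004e-19


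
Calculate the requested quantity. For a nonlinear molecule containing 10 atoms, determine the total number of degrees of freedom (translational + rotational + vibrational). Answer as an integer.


Step 1: Translational DOF = 3
Step 2: Rotational DOF (nonlinear) = 3
Step 3: Vibrational DOF = 3*10 - 6 = 24
Step 4: Total = 3 + 3 + 24 = 30

30


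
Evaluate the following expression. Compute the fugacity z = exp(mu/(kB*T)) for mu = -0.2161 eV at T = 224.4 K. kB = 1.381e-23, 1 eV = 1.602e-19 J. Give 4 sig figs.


Step 1: Convert mu to Joules: -0.2161*1.602e-19 = -3.462e-20 J
Step 2: kB*T = 1.381e-23*224.4 = 3.099e-21 J
Step 3: mu/(kB*T) = -11.17
Step 4: z = exp(-11.17) = 1.407e-05

1.407e-05


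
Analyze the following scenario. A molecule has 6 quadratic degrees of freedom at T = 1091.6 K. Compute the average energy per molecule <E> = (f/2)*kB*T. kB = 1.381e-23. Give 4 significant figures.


Step 1: f/2 = 6/2 = 3
Step 2: kB*T = 1.381e-23 * 1091.6 = 1.507e-20
Step 3: <E> = 3 * 1.507e-20 = 4.522e-20 J

4.522e-20


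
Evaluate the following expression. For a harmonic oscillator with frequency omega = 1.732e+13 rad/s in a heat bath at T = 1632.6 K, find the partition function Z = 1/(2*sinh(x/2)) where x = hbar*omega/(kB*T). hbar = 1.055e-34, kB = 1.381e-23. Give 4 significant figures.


Step 1: Compute x = hbar*omega/(kB*T) = 1.055e-34*1.732e+13/(1.381e-23*1632.6) = 0.08105
Step 2: x/2 = 0.04052
Step 3: sinh(x/2) = 0.04053
Step 4: Z = 1/(2*0.04053) = 12.34

12.34


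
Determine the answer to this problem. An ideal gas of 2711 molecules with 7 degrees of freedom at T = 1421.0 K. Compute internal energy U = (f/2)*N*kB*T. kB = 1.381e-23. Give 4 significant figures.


Step 1: f/2 = 7/2 = 3.5
Step 2: N*kB*T = 2711*1.381e-23*1421.0 = 5.32e-17
Step 3: U = 3.5 * 5.32e-17 = 1.862e-16 J

1.862e-16


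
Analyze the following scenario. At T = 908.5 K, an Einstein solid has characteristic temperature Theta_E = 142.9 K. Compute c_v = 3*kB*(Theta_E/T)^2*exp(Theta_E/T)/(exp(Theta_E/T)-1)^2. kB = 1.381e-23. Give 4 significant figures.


Step 1: x = Theta_E/T = 142.9/908.5 = 0.1573
Step 2: x^2 = 0.02474
Step 3: exp(x) = 1.17
Step 4: c_v = 3*1.381e-23*0.02474*1.17/(1.17-1)^2 = 4.134e-23

4.134e-23


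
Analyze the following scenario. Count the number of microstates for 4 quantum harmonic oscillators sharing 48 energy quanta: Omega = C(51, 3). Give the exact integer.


Step 1: Use binomial coefficient C(51, 3)
Step 2: Numerator = 51! / 48!
Step 3: Denominator = 3!
Step 4: Omega = 20825

20825


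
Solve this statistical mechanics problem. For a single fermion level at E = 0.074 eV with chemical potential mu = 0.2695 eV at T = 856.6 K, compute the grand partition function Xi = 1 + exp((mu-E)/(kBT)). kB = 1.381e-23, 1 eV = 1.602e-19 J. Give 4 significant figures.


Step 1: (mu - E) = 0.2695 - 0.074 = 0.1955 eV
Step 2: x = (mu-E)*eV/(kB*T) = 0.1955*1.602e-19/(1.381e-23*856.6) = 2.648
Step 3: exp(x) = 14.12
Step 4: Xi = 1 + 14.12 = 15.12

15.12


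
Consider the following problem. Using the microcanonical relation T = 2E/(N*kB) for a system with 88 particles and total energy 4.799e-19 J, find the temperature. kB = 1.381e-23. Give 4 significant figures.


Step 1: Numerator = 2*E = 2*4.799e-19 = 9.598e-19 J
Step 2: Denominator = N*kB = 88*1.381e-23 = 1.215e-21
Step 3: T = 9.598e-19 / 1.215e-21 = 789.8 K

789.8


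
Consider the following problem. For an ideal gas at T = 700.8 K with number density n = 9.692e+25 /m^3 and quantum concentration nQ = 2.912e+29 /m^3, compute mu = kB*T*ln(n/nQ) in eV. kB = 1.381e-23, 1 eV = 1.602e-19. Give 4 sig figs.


Step 1: n/nQ = 9.692e+25/2.912e+29 = 0.0003328
Step 2: ln(n/nQ) = -8.008
Step 3: mu = kB*T*ln(n/nQ) = 9.678e-21*-8.008 = -7.75e-20 J
Step 4: Convert to eV: -7.75e-20/1.602e-19 = -0.4838 eV

-0.4838


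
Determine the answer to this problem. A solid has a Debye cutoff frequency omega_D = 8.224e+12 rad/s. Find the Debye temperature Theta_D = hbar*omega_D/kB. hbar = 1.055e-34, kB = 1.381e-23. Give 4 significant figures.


Step 1: hbar*omega_D = 1.055e-34 * 8.224e+12 = 8.676e-22 J
Step 2: Theta_D = 8.676e-22 / 1.381e-23
Step 3: Theta_D = 62.83 K

62.83


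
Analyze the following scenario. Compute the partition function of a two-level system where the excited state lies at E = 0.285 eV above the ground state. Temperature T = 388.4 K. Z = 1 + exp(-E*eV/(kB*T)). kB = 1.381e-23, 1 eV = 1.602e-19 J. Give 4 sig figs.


Step 1: Compute beta*E = E*eV/(kB*T) = 0.285*1.602e-19/(1.381e-23*388.4) = 8.512
Step 2: exp(-beta*E) = exp(-8.512) = 0.000201
Step 3: Z = 1 + 0.000201 = 1

1


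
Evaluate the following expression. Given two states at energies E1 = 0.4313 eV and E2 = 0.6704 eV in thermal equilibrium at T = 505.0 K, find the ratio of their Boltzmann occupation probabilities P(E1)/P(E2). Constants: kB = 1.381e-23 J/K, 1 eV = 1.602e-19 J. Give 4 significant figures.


Step 1: Compute energy difference dE = E1 - E2 = 0.4313 - 0.6704 = -0.2391 eV
Step 2: Convert to Joules: dE_J = -0.2391 * 1.602e-19 = -3.83e-20 J
Step 3: Compute exponent = -dE_J / (kB * T) = -(-3.83e-20) / (1.381e-23 * 505.0) = 5.492
Step 4: P(E1)/P(E2) = exp(5.492) = 242.8

242.8


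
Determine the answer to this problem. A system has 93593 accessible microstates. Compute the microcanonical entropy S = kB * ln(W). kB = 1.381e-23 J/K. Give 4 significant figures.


Step 1: ln(W) = ln(93593) = 11.45
Step 2: S = kB * ln(W) = 1.381e-23 * 11.45
Step 3: S = 1.581e-22 J/K

1.581e-22


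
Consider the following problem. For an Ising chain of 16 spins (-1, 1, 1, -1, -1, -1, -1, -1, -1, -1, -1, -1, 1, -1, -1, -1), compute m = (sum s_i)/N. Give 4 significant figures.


Step 1: Count up spins (+1): 3, down spins (-1): 13
Step 2: Total magnetization M = 3 - 13 = -10
Step 3: m = M/N = -10/16 = -0.625

-0.625


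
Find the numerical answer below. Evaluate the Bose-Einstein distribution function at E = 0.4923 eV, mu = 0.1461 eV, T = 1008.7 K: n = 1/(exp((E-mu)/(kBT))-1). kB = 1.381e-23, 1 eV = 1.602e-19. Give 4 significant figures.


Step 1: (E - mu) = 0.3462 eV
Step 2: x = (E-mu)*eV/(kB*T) = 0.3462*1.602e-19/(1.381e-23*1008.7) = 3.981
Step 3: exp(x) = 53.59
Step 4: n = 1/(exp(x)-1) = 0.01901

0.01901


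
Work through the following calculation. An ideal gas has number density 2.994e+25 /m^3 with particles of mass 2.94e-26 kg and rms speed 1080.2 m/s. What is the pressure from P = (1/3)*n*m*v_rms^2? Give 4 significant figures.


Step 1: v_rms^2 = 1080.2^2 = 1.167e+06
Step 2: n*m = 2.994e+25*2.94e-26 = 0.8802
Step 3: P = (1/3)*0.8802*1.167e+06 = 3.424e+05 Pa

3.424e+05


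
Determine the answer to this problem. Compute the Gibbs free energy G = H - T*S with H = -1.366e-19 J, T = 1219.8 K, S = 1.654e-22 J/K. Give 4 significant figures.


Step 1: T*S = 1219.8 * 1.654e-22 = 2.018e-19 J
Step 2: G = H - T*S = -1.366e-19 - 2.018e-19
Step 3: G = -3.384e-19 J

-3.384e-19


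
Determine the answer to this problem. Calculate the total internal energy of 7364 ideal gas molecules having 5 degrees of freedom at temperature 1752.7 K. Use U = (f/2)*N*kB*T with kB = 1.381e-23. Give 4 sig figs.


Step 1: f/2 = 5/2 = 2.5
Step 2: N*kB*T = 7364*1.381e-23*1752.7 = 1.782e-16
Step 3: U = 2.5 * 1.782e-16 = 4.456e-16 J

4.456e-16


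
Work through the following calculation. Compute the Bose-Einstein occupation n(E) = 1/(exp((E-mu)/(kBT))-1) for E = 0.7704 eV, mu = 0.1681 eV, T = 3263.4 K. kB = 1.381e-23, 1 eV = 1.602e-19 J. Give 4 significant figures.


Step 1: (E - mu) = 0.6023 eV
Step 2: x = (E-mu)*eV/(kB*T) = 0.6023*1.602e-19/(1.381e-23*3263.4) = 2.141
Step 3: exp(x) = 8.508
Step 4: n = 1/(exp(x)-1) = 0.1332

0.1332


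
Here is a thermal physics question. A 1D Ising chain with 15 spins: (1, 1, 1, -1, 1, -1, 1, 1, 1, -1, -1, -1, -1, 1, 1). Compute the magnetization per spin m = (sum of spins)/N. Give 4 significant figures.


Step 1: Count up spins (+1): 9, down spins (-1): 6
Step 2: Total magnetization M = 9 - 6 = 3
Step 3: m = M/N = 3/15 = 0.2

0.2


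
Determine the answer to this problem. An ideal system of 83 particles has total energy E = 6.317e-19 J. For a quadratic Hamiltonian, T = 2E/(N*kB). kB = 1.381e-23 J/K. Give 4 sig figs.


Step 1: Numerator = 2*E = 2*6.317e-19 = 1.263e-18 J
Step 2: Denominator = N*kB = 83*1.381e-23 = 1.146e-21
Step 3: T = 1.263e-18 / 1.146e-21 = 1102 K

1102


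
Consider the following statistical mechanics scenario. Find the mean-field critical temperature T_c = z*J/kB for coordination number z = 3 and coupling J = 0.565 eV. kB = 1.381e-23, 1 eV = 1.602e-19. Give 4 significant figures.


Step 1: z*J = 3*0.565 = 1.695 eV
Step 2: Convert to Joules: 1.695*1.602e-19 = 2.715e-19 J
Step 3: T_c = 2.715e-19 / 1.381e-23 = 1.966e+04 K

1.966e+04


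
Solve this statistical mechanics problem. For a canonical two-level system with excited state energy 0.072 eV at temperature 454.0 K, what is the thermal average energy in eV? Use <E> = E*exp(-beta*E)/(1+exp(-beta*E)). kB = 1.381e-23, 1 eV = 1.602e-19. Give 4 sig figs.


Step 1: beta*E = 0.072*1.602e-19/(1.381e-23*454.0) = 1.84
Step 2: exp(-beta*E) = 0.1589
Step 3: <E> = 0.072*0.1589/(1+0.1589) = 0.00987 eV

0.00987


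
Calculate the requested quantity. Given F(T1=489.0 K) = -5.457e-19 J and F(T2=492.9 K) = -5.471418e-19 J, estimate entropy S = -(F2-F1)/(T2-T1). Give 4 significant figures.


Step 1: dF = F2 - F1 = -5.471418e-19 - (-5.457e-19) = -1.4418e-21 J
Step 2: dT = T2 - T1 = 492.9 - 489.0 = 3.9 K
Step 3: S = -dF/dT = -(-1.4418e-21)/3.9 = 3.697e-22 J/K

3.697e-22


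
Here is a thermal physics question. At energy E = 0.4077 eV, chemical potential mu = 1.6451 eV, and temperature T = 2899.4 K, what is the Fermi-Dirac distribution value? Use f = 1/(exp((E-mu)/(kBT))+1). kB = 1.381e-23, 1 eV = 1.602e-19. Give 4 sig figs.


Step 1: (E - mu) = 0.4077 - 1.6451 = -1.237 eV
Step 2: Convert: (E-mu)*eV = -1.982e-19 J
Step 3: x = (E-mu)*eV/(kB*T) = -4.951
Step 4: f = 1/(exp(-4.951)+1) = 0.993

0.993


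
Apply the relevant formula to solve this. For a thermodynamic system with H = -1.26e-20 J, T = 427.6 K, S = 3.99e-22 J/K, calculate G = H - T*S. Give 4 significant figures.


Step 1: T*S = 427.6 * 3.99e-22 = 1.706e-19 J
Step 2: G = H - T*S = -1.26e-20 - 1.706e-19
Step 3: G = -1.832e-19 J

-1.832e-19


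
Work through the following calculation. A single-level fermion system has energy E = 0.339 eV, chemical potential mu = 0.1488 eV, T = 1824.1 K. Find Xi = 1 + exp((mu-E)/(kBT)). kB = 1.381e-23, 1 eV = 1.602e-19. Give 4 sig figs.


Step 1: (mu - E) = 0.1488 - 0.339 = -0.1902 eV
Step 2: x = (mu-E)*eV/(kB*T) = -0.1902*1.602e-19/(1.381e-23*1824.1) = -1.21
Step 3: exp(x) = 0.2983
Step 4: Xi = 1 + 0.2983 = 1.298

1.298


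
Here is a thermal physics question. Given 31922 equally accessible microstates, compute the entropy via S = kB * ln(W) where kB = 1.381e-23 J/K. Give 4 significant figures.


Step 1: ln(W) = ln(31922) = 10.37
Step 2: S = kB * ln(W) = 1.381e-23 * 10.37
Step 3: S = 1.432e-22 J/K

1.432e-22


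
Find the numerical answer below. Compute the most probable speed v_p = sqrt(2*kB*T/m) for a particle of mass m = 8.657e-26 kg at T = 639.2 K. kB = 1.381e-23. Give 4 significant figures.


Step 1: Numerator = 2*kB*T = 2*1.381e-23*639.2 = 1.765e-20
Step 2: Ratio = 1.765e-20 / 8.657e-26 = 2.039e+05
Step 3: v_p = sqrt(2.039e+05) = 451.6 m/s

451.6


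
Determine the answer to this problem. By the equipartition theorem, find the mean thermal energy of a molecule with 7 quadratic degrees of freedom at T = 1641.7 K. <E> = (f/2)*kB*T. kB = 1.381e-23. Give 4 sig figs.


Step 1: f/2 = 7/2 = 3.5
Step 2: kB*T = 1.381e-23 * 1641.7 = 2.267e-20
Step 3: <E> = 3.5 * 2.267e-20 = 7.935e-20 J

7.935e-20


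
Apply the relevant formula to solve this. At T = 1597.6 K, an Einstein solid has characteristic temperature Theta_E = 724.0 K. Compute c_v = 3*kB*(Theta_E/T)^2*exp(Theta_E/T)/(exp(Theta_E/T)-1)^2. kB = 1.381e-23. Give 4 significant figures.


Step 1: x = Theta_E/T = 724.0/1597.6 = 0.4532
Step 2: x^2 = 0.2054
Step 3: exp(x) = 1.573
Step 4: c_v = 3*1.381e-23*0.2054*1.573/(1.573-1)^2 = 4.073e-23

4.073e-23


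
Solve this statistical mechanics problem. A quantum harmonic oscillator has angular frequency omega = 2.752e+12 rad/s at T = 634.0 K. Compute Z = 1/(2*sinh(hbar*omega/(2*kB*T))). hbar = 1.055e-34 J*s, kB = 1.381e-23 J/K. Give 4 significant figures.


Step 1: Compute x = hbar*omega/(kB*T) = 1.055e-34*2.752e+12/(1.381e-23*634.0) = 0.03316
Step 2: x/2 = 0.01658
Step 3: sinh(x/2) = 0.01658
Step 4: Z = 1/(2*0.01658) = 30.16

30.16


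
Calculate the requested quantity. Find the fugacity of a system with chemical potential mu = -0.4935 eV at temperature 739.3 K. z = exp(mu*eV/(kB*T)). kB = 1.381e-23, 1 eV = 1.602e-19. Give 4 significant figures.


Step 1: Convert mu to Joules: -0.4935*1.602e-19 = -7.906e-20 J
Step 2: kB*T = 1.381e-23*739.3 = 1.021e-20 J
Step 3: mu/(kB*T) = -7.743
Step 4: z = exp(-7.743) = 0.0004336

0.0004336


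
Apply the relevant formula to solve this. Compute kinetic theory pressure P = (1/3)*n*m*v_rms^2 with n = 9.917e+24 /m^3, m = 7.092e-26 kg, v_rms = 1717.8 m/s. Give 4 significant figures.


Step 1: v_rms^2 = 1717.8^2 = 2.951e+06
Step 2: n*m = 9.917e+24*7.092e-26 = 0.7033
Step 3: P = (1/3)*0.7033*2.951e+06 = 6.918e+05 Pa

6.918e+05


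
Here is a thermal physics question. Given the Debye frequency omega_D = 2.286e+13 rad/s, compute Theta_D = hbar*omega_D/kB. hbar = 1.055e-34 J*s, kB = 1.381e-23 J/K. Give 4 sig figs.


Step 1: hbar*omega_D = 1.055e-34 * 2.286e+13 = 2.412e-21 J
Step 2: Theta_D = 2.412e-21 / 1.381e-23
Step 3: Theta_D = 174.6 K

174.6


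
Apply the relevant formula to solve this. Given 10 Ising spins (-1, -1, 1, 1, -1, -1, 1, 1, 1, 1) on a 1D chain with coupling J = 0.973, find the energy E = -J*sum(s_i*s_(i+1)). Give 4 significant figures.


Step 1: Nearest-neighbor products: 1, -1, 1, -1, 1, -1, 1, 1, 1
Step 2: Sum of products = 3
Step 3: E = -0.973 * 3 = -2.919

-2.919


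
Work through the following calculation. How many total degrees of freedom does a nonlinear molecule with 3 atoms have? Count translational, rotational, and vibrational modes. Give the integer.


Step 1: Translational DOF = 3
Step 2: Rotational DOF (nonlinear) = 3
Step 3: Vibrational DOF = 3*3 - 6 = 3
Step 4: Total = 3 + 3 + 3 = 9

9


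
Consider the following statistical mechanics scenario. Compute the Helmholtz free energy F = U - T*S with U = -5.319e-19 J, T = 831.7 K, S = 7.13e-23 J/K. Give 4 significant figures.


Step 1: T*S = 831.7 * 7.13e-23 = 5.93e-20 J
Step 2: F = U - T*S = -5.319e-19 - 5.93e-20
Step 3: F = -5.912e-19 J

-5.912e-19


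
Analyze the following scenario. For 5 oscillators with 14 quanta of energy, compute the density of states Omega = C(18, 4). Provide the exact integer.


Step 1: Use binomial coefficient C(18, 4)
Step 2: Numerator = 18! / 14!
Step 3: Denominator = 4!
Step 4: Omega = 3060

3060


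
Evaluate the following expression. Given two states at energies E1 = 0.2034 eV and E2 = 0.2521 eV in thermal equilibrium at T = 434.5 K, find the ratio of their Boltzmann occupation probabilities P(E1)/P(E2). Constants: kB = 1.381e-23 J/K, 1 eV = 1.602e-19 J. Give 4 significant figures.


Step 1: Compute energy difference dE = E1 - E2 = 0.2034 - 0.2521 = -0.0487 eV
Step 2: Convert to Joules: dE_J = -0.0487 * 1.602e-19 = -7.802e-21 J
Step 3: Compute exponent = -dE_J / (kB * T) = -(-7.802e-21) / (1.381e-23 * 434.5) = 1.3
Step 4: P(E1)/P(E2) = exp(1.3) = 3.67

3.67


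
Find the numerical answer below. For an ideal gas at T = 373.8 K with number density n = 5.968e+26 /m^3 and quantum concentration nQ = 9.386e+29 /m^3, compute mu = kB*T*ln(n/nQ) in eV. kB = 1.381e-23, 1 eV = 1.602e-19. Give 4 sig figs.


Step 1: n/nQ = 5.968e+26/9.386e+29 = 0.0006358
Step 2: ln(n/nQ) = -7.361
Step 3: mu = kB*T*ln(n/nQ) = 5.162e-21*-7.361 = -3.8e-20 J
Step 4: Convert to eV: -3.8e-20/1.602e-19 = -0.2372 eV

-0.2372


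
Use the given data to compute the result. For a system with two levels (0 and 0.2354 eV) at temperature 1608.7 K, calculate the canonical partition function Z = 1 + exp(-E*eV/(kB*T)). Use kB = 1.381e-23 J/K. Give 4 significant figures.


Step 1: Compute beta*E = E*eV/(kB*T) = 0.2354*1.602e-19/(1.381e-23*1608.7) = 1.697
Step 2: exp(-beta*E) = exp(-1.697) = 0.1831
Step 3: Z = 1 + 0.1831 = 1.183

1.183


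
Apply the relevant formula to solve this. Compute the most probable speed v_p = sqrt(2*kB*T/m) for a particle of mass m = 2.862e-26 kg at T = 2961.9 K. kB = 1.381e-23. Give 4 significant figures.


Step 1: Numerator = 2*kB*T = 2*1.381e-23*2961.9 = 8.181e-20
Step 2: Ratio = 8.181e-20 / 2.862e-26 = 2.858e+06
Step 3: v_p = sqrt(2.858e+06) = 1691 m/s

1691


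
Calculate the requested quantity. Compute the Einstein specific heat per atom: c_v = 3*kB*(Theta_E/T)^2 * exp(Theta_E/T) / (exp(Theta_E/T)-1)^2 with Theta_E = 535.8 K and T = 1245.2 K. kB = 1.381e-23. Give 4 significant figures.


Step 1: x = Theta_E/T = 535.8/1245.2 = 0.4303
Step 2: x^2 = 0.1852
Step 3: exp(x) = 1.538
Step 4: c_v = 3*1.381e-23*0.1852*1.538/(1.538-1)^2 = 4.08e-23

4.08e-23


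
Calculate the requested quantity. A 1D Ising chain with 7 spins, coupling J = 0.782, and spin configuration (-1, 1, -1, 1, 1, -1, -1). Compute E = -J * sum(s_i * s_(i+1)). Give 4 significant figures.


Step 1: Nearest-neighbor products: -1, -1, -1, 1, -1, 1
Step 2: Sum of products = -2
Step 3: E = -0.782 * -2 = 1.564

1.564


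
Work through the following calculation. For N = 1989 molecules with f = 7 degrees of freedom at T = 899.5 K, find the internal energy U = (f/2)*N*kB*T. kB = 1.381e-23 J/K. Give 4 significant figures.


Step 1: f/2 = 7/2 = 3.5
Step 2: N*kB*T = 1989*1.381e-23*899.5 = 2.471e-17
Step 3: U = 3.5 * 2.471e-17 = 8.648e-17 J

8.648e-17


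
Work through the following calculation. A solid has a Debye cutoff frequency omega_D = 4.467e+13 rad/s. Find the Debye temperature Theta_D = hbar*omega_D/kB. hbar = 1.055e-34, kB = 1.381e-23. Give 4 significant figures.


Step 1: hbar*omega_D = 1.055e-34 * 4.467e+13 = 4.713e-21 J
Step 2: Theta_D = 4.713e-21 / 1.381e-23
Step 3: Theta_D = 341.3 K

341.3


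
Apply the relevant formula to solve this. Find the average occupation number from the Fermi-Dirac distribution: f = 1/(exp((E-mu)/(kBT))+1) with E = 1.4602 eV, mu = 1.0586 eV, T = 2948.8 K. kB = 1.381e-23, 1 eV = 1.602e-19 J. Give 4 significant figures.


Step 1: (E - mu) = 1.4602 - 1.0586 = 0.4016 eV
Step 2: Convert: (E-mu)*eV = 6.434e-20 J
Step 3: x = (E-mu)*eV/(kB*T) = 1.58
Step 4: f = 1/(exp(1.58)+1) = 0.1708

0.1708


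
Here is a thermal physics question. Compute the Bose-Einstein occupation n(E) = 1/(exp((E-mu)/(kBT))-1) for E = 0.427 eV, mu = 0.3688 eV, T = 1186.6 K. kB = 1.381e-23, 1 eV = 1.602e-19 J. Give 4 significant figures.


Step 1: (E - mu) = 0.0582 eV
Step 2: x = (E-mu)*eV/(kB*T) = 0.0582*1.602e-19/(1.381e-23*1186.6) = 0.569
Step 3: exp(x) = 1.766
Step 4: n = 1/(exp(x)-1) = 1.305

1.305


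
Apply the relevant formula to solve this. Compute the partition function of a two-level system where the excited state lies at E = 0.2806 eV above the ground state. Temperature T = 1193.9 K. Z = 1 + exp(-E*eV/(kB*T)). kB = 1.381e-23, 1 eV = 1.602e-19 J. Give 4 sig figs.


Step 1: Compute beta*E = E*eV/(kB*T) = 0.2806*1.602e-19/(1.381e-23*1193.9) = 2.726
Step 2: exp(-beta*E) = exp(-2.726) = 0.06545
Step 3: Z = 1 + 0.06545 = 1.065

1.065


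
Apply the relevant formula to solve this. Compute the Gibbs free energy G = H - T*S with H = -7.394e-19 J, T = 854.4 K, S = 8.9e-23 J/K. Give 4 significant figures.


Step 1: T*S = 854.4 * 8.9e-23 = 7.604e-20 J
Step 2: G = H - T*S = -7.394e-19 - 7.604e-20
Step 3: G = -8.154e-19 J

-8.154e-19


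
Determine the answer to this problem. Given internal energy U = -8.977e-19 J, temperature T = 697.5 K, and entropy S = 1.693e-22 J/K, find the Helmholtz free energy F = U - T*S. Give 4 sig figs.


Step 1: T*S = 697.5 * 1.693e-22 = 1.181e-19 J
Step 2: F = U - T*S = -8.977e-19 - 1.181e-19
Step 3: F = -1.016e-18 J

-1.016e-18


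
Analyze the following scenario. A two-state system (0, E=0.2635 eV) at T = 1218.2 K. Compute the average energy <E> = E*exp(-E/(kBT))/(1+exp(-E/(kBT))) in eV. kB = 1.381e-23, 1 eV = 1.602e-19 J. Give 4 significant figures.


Step 1: beta*E = 0.2635*1.602e-19/(1.381e-23*1218.2) = 2.509
Step 2: exp(-beta*E) = 0.08134
Step 3: <E> = 0.2635*0.08134/(1+0.08134) = 0.01982 eV

0.01982


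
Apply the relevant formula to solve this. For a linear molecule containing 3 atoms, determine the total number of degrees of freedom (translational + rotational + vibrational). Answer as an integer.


Step 1: Translational DOF = 3
Step 2: Rotational DOF (linear) = 2
Step 3: Vibrational DOF = 3*3 - 5 = 4
Step 4: Total = 3 + 2 + 4 = 9

9


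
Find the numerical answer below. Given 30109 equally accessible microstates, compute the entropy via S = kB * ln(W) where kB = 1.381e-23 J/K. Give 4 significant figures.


Step 1: ln(W) = ln(30109) = 10.31
Step 2: S = kB * ln(W) = 1.381e-23 * 10.31
Step 3: S = 1.424e-22 J/K

1.424e-22


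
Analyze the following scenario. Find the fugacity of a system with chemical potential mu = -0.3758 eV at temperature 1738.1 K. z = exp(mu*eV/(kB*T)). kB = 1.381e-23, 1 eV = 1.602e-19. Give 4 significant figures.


Step 1: Convert mu to Joules: -0.3758*1.602e-19 = -6.02e-20 J
Step 2: kB*T = 1.381e-23*1738.1 = 2.4e-20 J
Step 3: mu/(kB*T) = -2.508
Step 4: z = exp(-2.508) = 0.08142

0.08142


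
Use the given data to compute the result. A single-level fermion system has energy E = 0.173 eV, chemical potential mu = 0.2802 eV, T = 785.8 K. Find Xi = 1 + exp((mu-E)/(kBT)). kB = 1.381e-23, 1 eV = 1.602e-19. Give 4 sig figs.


Step 1: (mu - E) = 0.2802 - 0.173 = 0.1072 eV
Step 2: x = (mu-E)*eV/(kB*T) = 0.1072*1.602e-19/(1.381e-23*785.8) = 1.583
Step 3: exp(x) = 4.867
Step 4: Xi = 1 + 4.867 = 5.867

5.867


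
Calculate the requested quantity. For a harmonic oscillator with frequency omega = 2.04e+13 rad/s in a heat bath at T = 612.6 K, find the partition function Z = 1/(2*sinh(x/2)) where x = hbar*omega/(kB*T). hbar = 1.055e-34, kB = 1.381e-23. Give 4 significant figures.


Step 1: Compute x = hbar*omega/(kB*T) = 1.055e-34*2.04e+13/(1.381e-23*612.6) = 0.2544
Step 2: x/2 = 0.1272
Step 3: sinh(x/2) = 0.1275
Step 4: Z = 1/(2*0.1275) = 3.92

3.92


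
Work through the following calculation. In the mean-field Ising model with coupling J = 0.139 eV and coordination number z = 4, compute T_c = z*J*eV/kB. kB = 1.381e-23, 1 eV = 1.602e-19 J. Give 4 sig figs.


Step 1: z*J = 4*0.139 = 0.556 eV
Step 2: Convert to Joules: 0.556*1.602e-19 = 8.907e-20 J
Step 3: T_c = 8.907e-20 / 1.381e-23 = 6450 K

6450


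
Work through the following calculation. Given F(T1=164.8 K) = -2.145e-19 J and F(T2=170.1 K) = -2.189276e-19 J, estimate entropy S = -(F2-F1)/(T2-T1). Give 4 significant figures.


Step 1: dF = F2 - F1 = -2.189276e-19 - (-2.145e-19) = -4.4276e-21 J
Step 2: dT = T2 - T1 = 170.1 - 164.8 = 5.3 K
Step 3: S = -dF/dT = -(-4.4276e-21)/5.3 = 8.354e-22 J/K

8.354e-22


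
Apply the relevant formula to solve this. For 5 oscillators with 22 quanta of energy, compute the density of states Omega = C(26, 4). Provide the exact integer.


Step 1: Use binomial coefficient C(26, 4)
Step 2: Numerator = 26! / 22!
Step 3: Denominator = 4!
Step 4: Omega = 14950

14950


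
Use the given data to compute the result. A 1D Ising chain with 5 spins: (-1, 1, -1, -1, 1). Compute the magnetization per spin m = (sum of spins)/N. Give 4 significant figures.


Step 1: Count up spins (+1): 2, down spins (-1): 3
Step 2: Total magnetization M = 2 - 3 = -1
Step 3: m = M/N = -1/5 = -0.2

-0.2


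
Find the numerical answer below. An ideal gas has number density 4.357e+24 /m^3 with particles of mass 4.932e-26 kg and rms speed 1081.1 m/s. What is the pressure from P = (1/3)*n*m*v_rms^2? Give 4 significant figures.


Step 1: v_rms^2 = 1081.1^2 = 1.169e+06
Step 2: n*m = 4.357e+24*4.932e-26 = 0.2149
Step 3: P = (1/3)*0.2149*1.169e+06 = 8.372e+04 Pa

8.372e+04


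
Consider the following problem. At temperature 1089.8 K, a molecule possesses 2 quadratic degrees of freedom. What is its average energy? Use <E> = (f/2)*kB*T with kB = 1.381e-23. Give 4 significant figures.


Step 1: f/2 = 2/2 = 1
Step 2: kB*T = 1.381e-23 * 1089.8 = 1.505e-20
Step 3: <E> = 1 * 1.505e-20 = 1.505e-20 J

1.505e-20


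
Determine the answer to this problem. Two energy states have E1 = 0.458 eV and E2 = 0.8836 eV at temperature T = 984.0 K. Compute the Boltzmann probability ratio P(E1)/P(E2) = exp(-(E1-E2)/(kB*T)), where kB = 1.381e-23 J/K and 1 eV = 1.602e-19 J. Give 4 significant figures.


Step 1: Compute energy difference dE = E1 - E2 = 0.458 - 0.8836 = -0.4256 eV
Step 2: Convert to Joules: dE_J = -0.4256 * 1.602e-19 = -6.818e-20 J
Step 3: Compute exponent = -dE_J / (kB * T) = -(-6.818e-20) / (1.381e-23 * 984.0) = 5.017
Step 4: P(E1)/P(E2) = exp(5.017) = 151

151


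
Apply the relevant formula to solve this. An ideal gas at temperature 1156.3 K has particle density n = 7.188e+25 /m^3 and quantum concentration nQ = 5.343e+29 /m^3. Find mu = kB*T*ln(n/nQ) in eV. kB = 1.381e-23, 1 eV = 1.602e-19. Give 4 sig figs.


Step 1: n/nQ = 7.188e+25/5.343e+29 = 0.0001345
Step 2: ln(n/nQ) = -8.914
Step 3: mu = kB*T*ln(n/nQ) = 1.597e-20*-8.914 = -1.423e-19 J
Step 4: Convert to eV: -1.423e-19/1.602e-19 = -0.8885 eV

-0.8885


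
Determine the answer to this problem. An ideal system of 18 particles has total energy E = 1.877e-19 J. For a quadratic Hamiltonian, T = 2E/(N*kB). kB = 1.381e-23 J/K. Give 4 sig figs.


Step 1: Numerator = 2*E = 2*1.877e-19 = 3.754e-19 J
Step 2: Denominator = N*kB = 18*1.381e-23 = 2.486e-22
Step 3: T = 3.754e-19 / 2.486e-22 = 1510 K

1510


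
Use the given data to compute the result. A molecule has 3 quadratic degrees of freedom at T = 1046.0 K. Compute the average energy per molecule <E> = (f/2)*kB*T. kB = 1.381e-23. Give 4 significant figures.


Step 1: f/2 = 3/2 = 1.5
Step 2: kB*T = 1.381e-23 * 1046.0 = 1.445e-20
Step 3: <E> = 1.5 * 1.445e-20 = 2.167e-20 J

2.167e-20


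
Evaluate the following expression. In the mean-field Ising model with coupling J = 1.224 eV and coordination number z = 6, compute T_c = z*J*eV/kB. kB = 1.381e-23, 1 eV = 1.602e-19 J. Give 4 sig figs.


Step 1: z*J = 6*1.224 = 7.344 eV
Step 2: Convert to Joules: 7.344*1.602e-19 = 1.177e-18 J
Step 3: T_c = 1.177e-18 / 1.381e-23 = 8.519e+04 K

8.519e+04


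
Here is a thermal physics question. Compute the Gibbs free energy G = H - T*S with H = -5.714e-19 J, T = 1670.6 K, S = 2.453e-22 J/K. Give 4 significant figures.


Step 1: T*S = 1670.6 * 2.453e-22 = 4.098e-19 J
Step 2: G = H - T*S = -5.714e-19 - 4.098e-19
Step 3: G = -9.812e-19 J

-9.812e-19


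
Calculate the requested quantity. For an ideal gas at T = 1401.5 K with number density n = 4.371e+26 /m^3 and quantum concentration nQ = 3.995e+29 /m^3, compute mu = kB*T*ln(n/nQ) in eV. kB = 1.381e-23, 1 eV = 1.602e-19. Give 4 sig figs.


Step 1: n/nQ = 4.371e+26/3.995e+29 = 0.001094
Step 2: ln(n/nQ) = -6.818
Step 3: mu = kB*T*ln(n/nQ) = 1.935e-20*-6.818 = -1.32e-19 J
Step 4: Convert to eV: -1.32e-19/1.602e-19 = -0.8237 eV

-0.8237


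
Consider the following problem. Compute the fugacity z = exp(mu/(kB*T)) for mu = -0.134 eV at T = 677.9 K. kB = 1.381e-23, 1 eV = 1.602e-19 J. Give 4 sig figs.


Step 1: Convert mu to Joules: -0.134*1.602e-19 = -2.147e-20 J
Step 2: kB*T = 1.381e-23*677.9 = 9.362e-21 J
Step 3: mu/(kB*T) = -2.293
Step 4: z = exp(-2.293) = 0.101

0.101


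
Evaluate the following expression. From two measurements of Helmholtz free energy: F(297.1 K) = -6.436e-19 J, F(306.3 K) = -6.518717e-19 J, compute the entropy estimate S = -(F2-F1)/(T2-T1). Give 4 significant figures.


Step 1: dF = F2 - F1 = -6.518717e-19 - (-6.436e-19) = -8.2717e-21 J
Step 2: dT = T2 - T1 = 306.3 - 297.1 = 9.2 K
Step 3: S = -dF/dT = -(-8.2717e-21)/9.2 = 8.991e-22 J/K

8.991e-22


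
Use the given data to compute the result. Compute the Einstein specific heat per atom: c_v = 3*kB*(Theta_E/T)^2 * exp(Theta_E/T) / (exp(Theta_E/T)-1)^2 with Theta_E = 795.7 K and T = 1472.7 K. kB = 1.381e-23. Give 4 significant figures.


Step 1: x = Theta_E/T = 795.7/1472.7 = 0.5403
Step 2: x^2 = 0.2919
Step 3: exp(x) = 1.717
Step 4: c_v = 3*1.381e-23*0.2919*1.717/(1.717-1)^2 = 4.044e-23

4.044e-23


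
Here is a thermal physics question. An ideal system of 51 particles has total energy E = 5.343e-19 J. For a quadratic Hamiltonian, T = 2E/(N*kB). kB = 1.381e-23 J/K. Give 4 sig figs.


Step 1: Numerator = 2*E = 2*5.343e-19 = 1.069e-18 J
Step 2: Denominator = N*kB = 51*1.381e-23 = 7.043e-22
Step 3: T = 1.069e-18 / 7.043e-22 = 1517 K

1517


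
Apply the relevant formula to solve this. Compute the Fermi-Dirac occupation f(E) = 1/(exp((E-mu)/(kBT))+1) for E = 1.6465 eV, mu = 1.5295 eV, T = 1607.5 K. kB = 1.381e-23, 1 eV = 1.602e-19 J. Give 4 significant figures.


Step 1: (E - mu) = 1.6465 - 1.5295 = 0.117 eV
Step 2: Convert: (E-mu)*eV = 1.874e-20 J
Step 3: x = (E-mu)*eV/(kB*T) = 0.8443
Step 4: f = 1/(exp(0.8443)+1) = 0.3006

0.3006


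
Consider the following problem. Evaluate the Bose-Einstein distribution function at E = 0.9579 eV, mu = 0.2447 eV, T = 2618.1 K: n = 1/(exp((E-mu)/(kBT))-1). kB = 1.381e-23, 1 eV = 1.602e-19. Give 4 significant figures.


Step 1: (E - mu) = 0.7132 eV
Step 2: x = (E-mu)*eV/(kB*T) = 0.7132*1.602e-19/(1.381e-23*2618.1) = 3.16
Step 3: exp(x) = 23.57
Step 4: n = 1/(exp(x)-1) = 0.0443

0.0443


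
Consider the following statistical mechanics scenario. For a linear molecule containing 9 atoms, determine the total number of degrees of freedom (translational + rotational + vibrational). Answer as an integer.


Step 1: Translational DOF = 3
Step 2: Rotational DOF (linear) = 2
Step 3: Vibrational DOF = 3*9 - 5 = 22
Step 4: Total = 3 + 2 + 22 = 27

27


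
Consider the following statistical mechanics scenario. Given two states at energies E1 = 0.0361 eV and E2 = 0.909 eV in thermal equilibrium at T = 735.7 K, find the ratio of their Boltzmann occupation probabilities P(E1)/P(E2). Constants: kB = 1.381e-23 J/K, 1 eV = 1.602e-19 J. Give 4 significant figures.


Step 1: Compute energy difference dE = E1 - E2 = 0.0361 - 0.909 = -0.8729 eV
Step 2: Convert to Joules: dE_J = -0.8729 * 1.602e-19 = -1.398e-19 J
Step 3: Compute exponent = -dE_J / (kB * T) = -(-1.398e-19) / (1.381e-23 * 735.7) = 13.76
Step 4: P(E1)/P(E2) = exp(13.76) = 9.494e+05

9.494e+05


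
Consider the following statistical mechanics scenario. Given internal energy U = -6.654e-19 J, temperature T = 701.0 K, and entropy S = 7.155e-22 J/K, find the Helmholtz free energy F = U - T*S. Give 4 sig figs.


Step 1: T*S = 701.0 * 7.155e-22 = 5.016e-19 J
Step 2: F = U - T*S = -6.654e-19 - 5.016e-19
Step 3: F = -1.167e-18 J

-1.167e-18


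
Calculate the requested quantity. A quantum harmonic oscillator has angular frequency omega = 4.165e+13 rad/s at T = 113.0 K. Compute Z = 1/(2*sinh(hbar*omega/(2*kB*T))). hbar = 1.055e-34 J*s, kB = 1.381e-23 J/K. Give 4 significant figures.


Step 1: Compute x = hbar*omega/(kB*T) = 1.055e-34*4.165e+13/(1.381e-23*113.0) = 2.816
Step 2: x/2 = 1.408
Step 3: sinh(x/2) = 1.921
Step 4: Z = 1/(2*1.921) = 0.2602

0.2602


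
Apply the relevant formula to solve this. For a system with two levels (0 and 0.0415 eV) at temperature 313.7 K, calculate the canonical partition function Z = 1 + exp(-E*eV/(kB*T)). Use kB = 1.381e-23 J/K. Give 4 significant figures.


Step 1: Compute beta*E = E*eV/(kB*T) = 0.0415*1.602e-19/(1.381e-23*313.7) = 1.535
Step 2: exp(-beta*E) = exp(-1.535) = 0.2155
Step 3: Z = 1 + 0.2155 = 1.216

1.216


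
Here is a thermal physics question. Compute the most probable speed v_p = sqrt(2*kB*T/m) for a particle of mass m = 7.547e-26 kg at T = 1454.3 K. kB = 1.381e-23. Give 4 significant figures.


Step 1: Numerator = 2*kB*T = 2*1.381e-23*1454.3 = 4.017e-20
Step 2: Ratio = 4.017e-20 / 7.547e-26 = 5.322e+05
Step 3: v_p = sqrt(5.322e+05) = 729.5 m/s

729.5


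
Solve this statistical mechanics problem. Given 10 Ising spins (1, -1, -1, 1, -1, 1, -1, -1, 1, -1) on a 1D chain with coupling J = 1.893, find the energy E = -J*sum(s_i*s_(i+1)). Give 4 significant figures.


Step 1: Nearest-neighbor products: -1, 1, -1, -1, -1, -1, 1, -1, -1
Step 2: Sum of products = -5
Step 3: E = -1.893 * -5 = 9.465

9.465


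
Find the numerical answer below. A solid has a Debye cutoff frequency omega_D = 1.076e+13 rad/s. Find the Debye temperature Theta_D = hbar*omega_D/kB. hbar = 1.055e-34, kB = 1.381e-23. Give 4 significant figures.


Step 1: hbar*omega_D = 1.055e-34 * 1.076e+13 = 1.135e-21 J
Step 2: Theta_D = 1.135e-21 / 1.381e-23
Step 3: Theta_D = 82.2 K

82.2


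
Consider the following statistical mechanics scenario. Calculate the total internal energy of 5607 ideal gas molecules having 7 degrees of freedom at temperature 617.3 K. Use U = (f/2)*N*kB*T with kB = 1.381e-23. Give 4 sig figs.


Step 1: f/2 = 7/2 = 3.5
Step 2: N*kB*T = 5607*1.381e-23*617.3 = 4.78e-17
Step 3: U = 3.5 * 4.78e-17 = 1.673e-16 J

1.673e-16


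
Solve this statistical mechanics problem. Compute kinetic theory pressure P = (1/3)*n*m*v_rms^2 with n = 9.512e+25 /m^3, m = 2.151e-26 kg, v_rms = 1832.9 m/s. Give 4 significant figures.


Step 1: v_rms^2 = 1832.9^2 = 3.36e+06
Step 2: n*m = 9.512e+25*2.151e-26 = 2.046
Step 3: P = (1/3)*2.046*3.36e+06 = 2.291e+06 Pa

2.291e+06


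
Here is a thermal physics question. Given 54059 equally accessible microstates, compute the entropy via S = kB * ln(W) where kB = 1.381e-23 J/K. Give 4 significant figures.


Step 1: ln(W) = ln(54059) = 10.9
Step 2: S = kB * ln(W) = 1.381e-23 * 10.9
Step 3: S = 1.505e-22 J/K

1.505e-22


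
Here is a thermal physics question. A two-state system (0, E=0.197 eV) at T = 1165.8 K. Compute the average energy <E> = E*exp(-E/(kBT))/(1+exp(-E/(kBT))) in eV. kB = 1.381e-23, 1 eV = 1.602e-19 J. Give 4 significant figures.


Step 1: beta*E = 0.197*1.602e-19/(1.381e-23*1165.8) = 1.96
Step 2: exp(-beta*E) = 0.1408
Step 3: <E> = 0.197*0.1408/(1+0.1408) = 0.02432 eV

0.02432


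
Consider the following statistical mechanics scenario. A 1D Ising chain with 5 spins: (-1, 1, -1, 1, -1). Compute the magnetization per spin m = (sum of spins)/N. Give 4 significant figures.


Step 1: Count up spins (+1): 2, down spins (-1): 3
Step 2: Total magnetization M = 2 - 3 = -1
Step 3: m = M/N = -1/5 = -0.2

-0.2


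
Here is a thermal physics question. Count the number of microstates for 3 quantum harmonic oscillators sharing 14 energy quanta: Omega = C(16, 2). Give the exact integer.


Step 1: Use binomial coefficient C(16, 2)
Step 2: Numerator = 16! / 14!
Step 3: Denominator = 2!
Step 4: Omega = 120

120


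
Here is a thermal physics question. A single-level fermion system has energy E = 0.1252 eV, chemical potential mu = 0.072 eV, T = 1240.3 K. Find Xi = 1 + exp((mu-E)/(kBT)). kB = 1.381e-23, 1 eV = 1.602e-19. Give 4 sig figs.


Step 1: (mu - E) = 0.072 - 0.1252 = -0.0532 eV
Step 2: x = (mu-E)*eV/(kB*T) = -0.0532*1.602e-19/(1.381e-23*1240.3) = -0.4976
Step 3: exp(x) = 0.608
Step 4: Xi = 1 + 0.608 = 1.608

1.608
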